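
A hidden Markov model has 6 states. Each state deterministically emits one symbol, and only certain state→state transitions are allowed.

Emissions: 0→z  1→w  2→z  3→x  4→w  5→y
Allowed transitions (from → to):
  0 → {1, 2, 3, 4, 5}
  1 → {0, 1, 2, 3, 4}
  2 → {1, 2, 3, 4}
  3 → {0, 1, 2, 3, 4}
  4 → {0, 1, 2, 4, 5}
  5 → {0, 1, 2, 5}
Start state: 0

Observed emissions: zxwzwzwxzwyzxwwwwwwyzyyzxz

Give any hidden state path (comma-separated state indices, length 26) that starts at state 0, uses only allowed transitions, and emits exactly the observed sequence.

  0: obs=z cand={0,2} pick 0 [start]
  1: obs=x cand={3} pick 3 [0->3 ok]
  2: obs=w cand={1,4} pick 1 [3->1 ok]
  3: obs=z cand={0,2} pick 0 [1->0 ok]
  4: obs=w cand={1,4} pick 4 [0->4 ok]
  5: obs=z cand={0,2} pick 2 [4->2 ok]
  6: obs=w cand={1,4} pick 1 [2->1 ok]
  7: obs=x cand={3} pick 3 [1->3 ok]
  8: obs=z cand={0,2} pick 0 [3->0 ok]
  9: obs=w cand={1,4} pick 4 [0->4 ok]
  10: obs=y cand={5} pick 5 [4->5 ok]
  11: obs=z cand={0,2} pick 2 [5->2 ok]
  12: obs=x cand={3} pick 3 [2->3 ok]
  13: obs=w cand={1,4} pick 4 [3->4 ok]
  14: obs=w cand={1,4} pick 4 [4->4 ok]
  15: obs=w cand={1,4} pick 1 [4->1 ok]
  16: obs=w cand={1,4} pick 1 [1->1 ok]
  17: obs=w cand={1,4} pick 4 [1->4 ok]
  18: obs=w cand={1,4} pick 4 [4->4 ok]
  19: obs=y cand={5} pick 5 [4->5 ok]
  20: obs=z cand={0,2} pick 0 [5->0 ok]
  21: obs=y cand={5} pick 5 [0->5 ok]
  22: obs=y cand={5} pick 5 [5->5 ok]
  23: obs=z cand={0,2} pick 0 [5->0 ok]
  24: obs=x cand={3} pick 3 [0->3 ok]
  25: obs=z cand={0,2} pick 2 [3->2 ok]

0,3,1,0,4,2,1,3,0,4,5,2,3,4,4,1,1,4,4,5,0,5,5,0,3,2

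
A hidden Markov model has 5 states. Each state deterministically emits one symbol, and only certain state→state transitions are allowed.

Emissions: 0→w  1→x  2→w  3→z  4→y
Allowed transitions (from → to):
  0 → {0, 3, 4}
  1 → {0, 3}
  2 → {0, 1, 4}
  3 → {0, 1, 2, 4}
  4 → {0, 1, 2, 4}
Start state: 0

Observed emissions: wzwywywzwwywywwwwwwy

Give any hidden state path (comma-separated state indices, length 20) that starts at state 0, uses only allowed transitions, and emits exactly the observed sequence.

0,3,0,4,0,4,0,3,2,0,4,2,4,2,0,0,0,0,0,4

  0: obs=w cand={0,2} pick 0 [start]
  1: obs=z cand={3} pick 3 [0->3 ok]
  2: obs=w cand={0,2} pick 0 [3->0 ok]
  3: obs=y cand={4} pick 4 [0->4 ok]
  4: obs=w cand={0,2} pick 0 [4->0 ok]
  5: obs=y cand={4} pick 4 [0->4 ok]
  6: obs=w cand={0,2} pick 0 [4->0 ok]
  7: obs=z cand={3} pick 3 [0->3 ok]
  8: obs=w cand={0,2} pick 2 [3->2 ok]
  9: obs=w cand={0,2} pick 0 [2->0 ok]
  10: obs=y cand={4} pick 4 [0->4 ok]
  11: obs=w cand={0,2} pick 2 [4->2 ok]
  12: obs=y cand={4} pick 4 [2->4 ok]
  13: obs=w cand={0,2} pick 2 [4->2 ok]
  14: obs=w cand={0,2} pick 0 [2->0 ok]
  15: obs=w cand={0,2} pick 0 [0->0 ok]
  16: obs=w cand={0,2} pick 0 [0->0 ok]
  17: obs=w cand={0,2} pick 0 [0->0 ok]
  18: obs=w cand={0,2} pick 0 [0->0 ok]
  19: obs=y cand={4} pick 4 [0->4 ok]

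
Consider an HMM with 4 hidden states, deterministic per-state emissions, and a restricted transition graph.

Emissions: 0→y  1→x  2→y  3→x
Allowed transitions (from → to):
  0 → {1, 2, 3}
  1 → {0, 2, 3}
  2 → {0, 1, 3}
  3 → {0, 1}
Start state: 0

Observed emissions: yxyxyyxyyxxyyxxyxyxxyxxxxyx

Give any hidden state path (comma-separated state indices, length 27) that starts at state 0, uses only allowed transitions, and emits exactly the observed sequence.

0,1,0,1,0,2,3,0,2,3,1,0,2,3,1,2,1,0,3,1,0,3,1,3,1,2,3

  0: obs=y cand={0,2} pick 0 [start]
  1: obs=x cand={1,3} pick 1 [0->1 ok]
  2: obs=y cand={0,2} pick 0 [1->0 ok]
  3: obs=x cand={1,3} pick 1 [0->1 ok]
  4: obs=y cand={0,2} pick 0 [1->0 ok]
  5: obs=y cand={0,2} pick 2 [0->2 ok]
  6: obs=x cand={1,3} pick 3 [2->3 ok]
  7: obs=y cand={0,2} pick 0 [3->0 ok]
  8: obs=y cand={0,2} pick 2 [0->2 ok]
  9: obs=x cand={1,3} pick 3 [2->3 ok]
  10: obs=x cand={1,3} pick 1 [3->1 ok]
  11: obs=y cand={0,2} pick 0 [1->0 ok]
  12: obs=y cand={0,2} pick 2 [0->2 ok]
  13: obs=x cand={1,3} pick 3 [2->3 ok]
  14: obs=x cand={1,3} pick 1 [3->1 ok]
  15: obs=y cand={0,2} pick 2 [1->2 ok]
  16: obs=x cand={1,3} pick 1 [2->1 ok]
  17: obs=y cand={0,2} pick 0 [1->0 ok]
  18: obs=x cand={1,3} pick 3 [0->3 ok]
  19: obs=x cand={1,3} pick 1 [3->1 ok]
  20: obs=y cand={0,2} pick 0 [1->0 ok]
  21: obs=x cand={1,3} pick 3 [0->3 ok]
  22: obs=x cand={1,3} pick 1 [3->1 ok]
  23: obs=x cand={1,3} pick 3 [1->3 ok]
  24: obs=x cand={1,3} pick 1 [3->1 ok]
  25: obs=y cand={0,2} pick 2 [1->2 ok]
  26: obs=x cand={1,3} pick 3 [2->3 ok]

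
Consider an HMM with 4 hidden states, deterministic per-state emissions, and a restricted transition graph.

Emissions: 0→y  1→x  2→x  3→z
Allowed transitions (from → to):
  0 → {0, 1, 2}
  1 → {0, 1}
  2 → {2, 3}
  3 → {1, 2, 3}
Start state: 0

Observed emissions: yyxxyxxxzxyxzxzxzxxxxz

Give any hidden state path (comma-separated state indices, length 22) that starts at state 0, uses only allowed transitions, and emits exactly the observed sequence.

  [0] y  {0}  => 0  start
  [1] y  {0}  => 0  0->0 ok
  [2] x  {1,2}  => 1  0->1 ok
  [3] x  {1,2}  => 1  1->1 ok
  [4] y  {0}  => 0  1->0 ok
  [5] x  {1,2}  => 2  0->2 ok
  [6] x  {1,2}  => 2  2->2 ok
  [7] x  {1,2}  => 2  2->2 ok
  [8] z  {3}  => 3  2->3 ok
  [9] x  {1,2}  => 1  3->1 ok
  [10] y  {0}  => 0  1->0 ok
  [11] x  {1,2}  => 2  0->2 ok
  [12] z  {3}  => 3  2->3 ok
  [13] x  {1,2}  => 2  3->2 ok
  [14] z  {3}  => 3  2->3 ok
  [15] x  {1,2}  => 2  3->2 ok
  [16] z  {3}  => 3  2->3 ok
  [17] x  {1,2}  => 2  3->2 ok
  [18] x  {1,2}  => 2  2->2 ok
  [19] x  {1,2}  => 2  2->2 ok
  [20] x  {1,2}  => 2  2->2 ok
  [21] z  {3}  => 3  2->3 ok

0,0,1,1,0,2,2,2,3,1,0,2,3,2,3,2,3,2,2,2,2,3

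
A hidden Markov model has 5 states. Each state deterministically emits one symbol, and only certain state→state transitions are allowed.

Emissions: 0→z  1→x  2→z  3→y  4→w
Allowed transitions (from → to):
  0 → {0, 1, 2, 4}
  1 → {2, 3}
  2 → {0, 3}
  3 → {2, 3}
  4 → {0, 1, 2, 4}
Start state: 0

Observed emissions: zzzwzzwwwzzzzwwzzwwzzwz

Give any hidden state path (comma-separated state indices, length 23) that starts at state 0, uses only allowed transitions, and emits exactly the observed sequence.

  pos 0: z in {0,2}, choose 0; start
  pos 1: z in {0,2}, choose 2; 0->2 ok
  pos 2: z in {0,2}, choose 0; 2->0 ok
  pos 3: w in {4}, choose 4; 0->4 ok
  pos 4: z in {0,2}, choose 0; 4->0 ok
  pos 5: z in {0,2}, choose 0; 0->0 ok
  pos 6: w in {4}, choose 4; 0->4 ok
  pos 7: w in {4}, choose 4; 4->4 ok
  pos 8: w in {4}, choose 4; 4->4 ok
  pos 9: z in {0,2}, choose 2; 4->2 ok
  pos 10: z in {0,2}, choose 0; 2->0 ok
  pos 11: z in {0,2}, choose 2; 0->2 ok
  pos 12: z in {0,2}, choose 0; 2->0 ok
  pos 13: w in {4}, choose 4; 0->4 ok
  pos 14: w in {4}, choose 4; 4->4 ok
  pos 15: z in {0,2}, choose 2; 4->2 ok
  pos 16: z in {0,2}, choose 0; 2->0 ok
  pos 17: w in {4}, choose 4; 0->4 ok
  pos 18: w in {4}, choose 4; 4->4 ok
  pos 19: z in {0,2}, choose 2; 4->2 ok
  pos 20: z in {0,2}, choose 0; 2->0 ok
  pos 21: w in {4}, choose 4; 0->4 ok
  pos 22: z in {0,2}, choose 0; 4->0 ok

0,2,0,4,0,0,4,4,4,2,0,2,0,4,4,2,0,4,4,2,0,4,0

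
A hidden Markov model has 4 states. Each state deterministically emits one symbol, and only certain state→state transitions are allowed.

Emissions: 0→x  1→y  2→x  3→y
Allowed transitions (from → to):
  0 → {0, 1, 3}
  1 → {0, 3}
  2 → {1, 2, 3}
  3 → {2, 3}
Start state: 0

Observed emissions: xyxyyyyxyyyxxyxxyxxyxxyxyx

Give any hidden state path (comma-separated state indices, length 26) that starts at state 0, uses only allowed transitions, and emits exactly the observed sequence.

0,1,0,1,3,3,3,2,1,3,3,2,2,1,0,0,1,0,0,1,0,0,1,0,1,0

  t0 'x' -> {0,2}, take 0 (start)
  t1 'y' -> {1,3}, take 1 (0->1 ok)
  t2 'x' -> {0,2}, take 0 (1->0 ok)
  t3 'y' -> {1,3}, take 1 (0->1 ok)
  t4 'y' -> {1,3}, take 3 (1->3 ok)
  t5 'y' -> {1,3}, take 3 (3->3 ok)
  t6 'y' -> {1,3}, take 3 (3->3 ok)
  t7 'x' -> {0,2}, take 2 (3->2 ok)
  t8 'y' -> {1,3}, take 1 (2->1 ok)
  t9 'y' -> {1,3}, take 3 (1->3 ok)
  t10 'y' -> {1,3}, take 3 (3->3 ok)
  t11 'x' -> {0,2}, take 2 (3->2 ok)
  t12 'x' -> {0,2}, take 2 (2->2 ok)
  t13 'y' -> {1,3}, take 1 (2->1 ok)
  t14 'x' -> {0,2}, take 0 (1->0 ok)
  t15 'x' -> {0,2}, take 0 (0->0 ok)
  t16 'y' -> {1,3}, take 1 (0->1 ok)
  t17 'x' -> {0,2}, take 0 (1->0 ok)
  t18 'x' -> {0,2}, take 0 (0->0 ok)
  t19 'y' -> {1,3}, take 1 (0->1 ok)
  t20 'x' -> {0,2}, take 0 (1->0 ok)
  t21 'x' -> {0,2}, take 0 (0->0 ok)
  t22 'y' -> {1,3}, take 1 (0->1 ok)
  t23 'x' -> {0,2}, take 0 (1->0 ok)
  t24 'y' -> {1,3}, take 1 (0->1 ok)
  t25 'x' -> {0,2}, take 0 (1->0 ok)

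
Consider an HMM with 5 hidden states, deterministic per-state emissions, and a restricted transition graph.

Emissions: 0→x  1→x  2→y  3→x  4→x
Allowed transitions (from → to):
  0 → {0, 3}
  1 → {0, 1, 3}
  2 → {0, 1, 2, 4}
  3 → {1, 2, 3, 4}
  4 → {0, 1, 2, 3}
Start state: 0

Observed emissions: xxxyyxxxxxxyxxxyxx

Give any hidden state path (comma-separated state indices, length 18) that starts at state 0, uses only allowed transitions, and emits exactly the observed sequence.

0,3,3,2,2,0,0,3,3,3,3,2,0,3,3,2,1,0

  pos 0: x in {0,1,3,4}, choose 0; start
  pos 1: x in {0,1,3,4}, choose 3; 0->3 ok
  pos 2: x in {0,1,3,4}, choose 3; 3->3 ok
  pos 3: y in {2}, choose 2; 3->2 ok
  pos 4: y in {2}, choose 2; 2->2 ok
  pos 5: x in {0,1,3,4}, choose 0; 2->0 ok
  pos 6: x in {0,1,3,4}, choose 0; 0->0 ok
  pos 7: x in {0,1,3,4}, choose 3; 0->3 ok
  pos 8: x in {0,1,3,4}, choose 3; 3->3 ok
  pos 9: x in {0,1,3,4}, choose 3; 3->3 ok
  pos 10: x in {0,1,3,4}, choose 3; 3->3 ok
  pos 11: y in {2}, choose 2; 3->2 ok
  pos 12: x in {0,1,3,4}, choose 0; 2->0 ok
  pos 13: x in {0,1,3,4}, choose 3; 0->3 ok
  pos 14: x in {0,1,3,4}, choose 3; 3->3 ok
  pos 15: y in {2}, choose 2; 3->2 ok
  pos 16: x in {0,1,3,4}, choose 1; 2->1 ok
  pos 17: x in {0,1,3,4}, choose 0; 1->0 ok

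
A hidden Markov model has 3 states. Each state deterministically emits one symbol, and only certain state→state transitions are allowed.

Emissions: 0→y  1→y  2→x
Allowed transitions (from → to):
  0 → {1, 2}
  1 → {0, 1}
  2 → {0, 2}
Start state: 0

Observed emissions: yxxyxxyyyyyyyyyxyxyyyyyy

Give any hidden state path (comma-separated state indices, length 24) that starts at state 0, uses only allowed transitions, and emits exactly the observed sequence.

  [0] y  {0,1}  => 0  start
  [1] x  {2}  => 2  0->2 ok
  [2] x  {2}  => 2  2->2 ok
  [3] y  {0,1}  => 0  2->0 ok
  [4] x  {2}  => 2  0->2 ok
  [5] x  {2}  => 2  2->2 ok
  [6] y  {0,1}  => 0  2->0 ok
  [7] y  {0,1}  => 1  0->1 ok
  [8] y  {0,1}  => 0  1->0 ok
  [9] y  {0,1}  => 1  0->1 ok
  [10] y  {0,1}  => 1  1->1 ok
  [11] y  {0,1}  => 1  1->1 ok
  [12] y  {0,1}  => 1  1->1 ok
  [13] y  {0,1}  => 1  1->1 ok
  [14] y  {0,1}  => 0  1->0 ok
  [15] x  {2}  => 2  0->2 ok
  [16] y  {0,1}  => 0  2->0 ok
  [17] x  {2}  => 2  0->2 ok
  [18] y  {0,1}  => 0  2->0 ok
  [19] y  {0,1}  => 1  0->1 ok
  [20] y  {0,1}  => 1  1->1 ok
  [21] y  {0,1}  => 0  1->0 ok
  [22] y  {0,1}  => 1  0->1 ok
  [23] y  {0,1}  => 1  1->1 ok

0,2,2,0,2,2,0,1,0,1,1,1,1,1,0,2,0,2,0,1,1,0,1,1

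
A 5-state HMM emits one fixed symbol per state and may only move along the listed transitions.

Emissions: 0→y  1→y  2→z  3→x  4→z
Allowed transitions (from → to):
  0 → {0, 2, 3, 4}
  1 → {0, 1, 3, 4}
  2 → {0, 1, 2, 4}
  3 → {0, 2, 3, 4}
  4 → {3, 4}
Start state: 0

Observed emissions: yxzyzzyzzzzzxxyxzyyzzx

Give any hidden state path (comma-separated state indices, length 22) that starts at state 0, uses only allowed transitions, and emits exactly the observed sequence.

  t0 'y' -> {0,1}, take 0 (start)
  t1 'x' -> {3}, take 3 (0->3 ok)
  t2 'z' -> {2,4}, take 2 (3->2 ok)
  t3 'y' -> {0,1}, take 0 (2->0 ok)
  t4 'z' -> {2,4}, take 2 (0->2 ok)
  t5 'z' -> {2,4}, take 2 (2->2 ok)
  t6 'y' -> {0,1}, take 0 (2->0 ok)
  t7 'z' -> {2,4}, take 4 (0->4 ok)
  t8 'z' -> {2,4}, take 4 (4->4 ok)
  t9 'z' -> {2,4}, take 4 (4->4 ok)
  t10 'z' -> {2,4}, take 4 (4->4 ok)
  t11 'z' -> {2,4}, take 4 (4->4 ok)
  t12 'x' -> {3}, take 3 (4->3 ok)
  t13 'x' -> {3}, take 3 (3->3 ok)
  t14 'y' -> {0,1}, take 0 (3->0 ok)
  t15 'x' -> {3}, take 3 (0->3 ok)
  t16 'z' -> {2,4}, take 2 (3->2 ok)
  t17 'y' -> {0,1}, take 1 (2->1 ok)
  t18 'y' -> {0,1}, take 0 (1->0 ok)
  t19 'z' -> {2,4}, take 4 (0->4 ok)
  t20 'z' -> {2,4}, take 4 (4->4 ok)
  t21 'x' -> {3}, take 3 (4->3 ok)

0,3,2,0,2,2,0,4,4,4,4,4,3,3,0,3,2,1,0,4,4,3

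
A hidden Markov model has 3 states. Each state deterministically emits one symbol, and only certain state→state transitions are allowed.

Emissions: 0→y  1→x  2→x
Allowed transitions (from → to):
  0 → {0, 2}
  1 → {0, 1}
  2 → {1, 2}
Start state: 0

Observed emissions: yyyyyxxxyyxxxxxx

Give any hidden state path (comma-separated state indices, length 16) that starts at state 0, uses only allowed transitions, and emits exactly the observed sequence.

0,0,0,0,0,2,2,1,0,0,2,2,2,1,1,1

  [0] y  {0}  => 0  start
  [1] y  {0}  => 0  0->0 ok
  [2] y  {0}  => 0  0->0 ok
  [3] y  {0}  => 0  0->0 ok
  [4] y  {0}  => 0  0->0 ok
  [5] x  {1,2}  => 2  0->2 ok
  [6] x  {1,2}  => 2  2->2 ok
  [7] x  {1,2}  => 1  2->1 ok
  [8] y  {0}  => 0  1->0 ok
  [9] y  {0}  => 0  0->0 ok
  [10] x  {1,2}  => 2  0->2 ok
  [11] x  {1,2}  => 2  2->2 ok
  [12] x  {1,2}  => 2  2->2 ok
  [13] x  {1,2}  => 1  2->1 ok
  [14] x  {1,2}  => 1  1->1 ok
  [15] x  {1,2}  => 1  1->1 ok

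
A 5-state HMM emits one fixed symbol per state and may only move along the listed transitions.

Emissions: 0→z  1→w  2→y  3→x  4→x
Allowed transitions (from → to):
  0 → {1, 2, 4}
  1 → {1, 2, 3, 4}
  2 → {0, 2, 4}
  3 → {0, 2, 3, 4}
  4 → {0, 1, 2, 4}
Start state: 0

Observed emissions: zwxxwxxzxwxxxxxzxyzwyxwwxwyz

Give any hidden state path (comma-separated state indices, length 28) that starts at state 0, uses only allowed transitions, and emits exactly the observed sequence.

  pos 0: z in {0}, choose 0; start
  pos 1: w in {1}, choose 1; 0->1 ok
  pos 2: x in {3,4}, choose 4; 1->4 ok
  pos 3: x in {3,4}, choose 4; 4->4 ok
  pos 4: w in {1}, choose 1; 4->1 ok
  pos 5: x in {3,4}, choose 3; 1->3 ok
  pos 6: x in {3,4}, choose 4; 3->4 ok
  pos 7: z in {0}, choose 0; 4->0 ok
  pos 8: x in {3,4}, choose 4; 0->4 ok
  pos 9: w in {1}, choose 1; 4->1 ok
  pos 10: x in {3,4}, choose 3; 1->3 ok
  pos 11: x in {3,4}, choose 3; 3->3 ok
  pos 12: x in {3,4}, choose 3; 3->3 ok
  pos 13: x in {3,4}, choose 3; 3->3 ok
  pos 14: x in {3,4}, choose 4; 3->4 ok
  pos 15: z in {0}, choose 0; 4->0 ok
  pos 16: x in {3,4}, choose 4; 0->4 ok
  pos 17: y in {2}, choose 2; 4->2 ok
  pos 18: z in {0}, choose 0; 2->0 ok
  pos 19: w in {1}, choose 1; 0->1 ok
  pos 20: y in {2}, choose 2; 1->2 ok
  pos 21: x in {3,4}, choose 4; 2->4 ok
  pos 22: w in {1}, choose 1; 4->1 ok
  pos 23: w in {1}, choose 1; 1->1 ok
  pos 24: x in {3,4}, choose 4; 1->4 ok
  pos 25: w in {1}, choose 1; 4->1 ok
  pos 26: y in {2}, choose 2; 1->2 ok
  pos 27: z in {0}, choose 0; 2->0 ok

0,1,4,4,1,3,4,0,4,1,3,3,3,3,4,0,4,2,0,1,2,4,1,1,4,1,2,0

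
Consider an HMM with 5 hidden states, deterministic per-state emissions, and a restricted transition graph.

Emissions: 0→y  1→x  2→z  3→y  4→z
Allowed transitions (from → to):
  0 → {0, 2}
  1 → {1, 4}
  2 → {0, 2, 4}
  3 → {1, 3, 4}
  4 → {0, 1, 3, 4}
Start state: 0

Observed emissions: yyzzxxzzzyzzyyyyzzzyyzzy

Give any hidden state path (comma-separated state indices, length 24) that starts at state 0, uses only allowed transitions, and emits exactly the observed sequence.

0,0,2,4,1,1,4,4,4,0,2,4,0,0,0,0,2,4,4,0,0,2,4,0

  0: obs=y cand={0,3} pick 0 [start]
  1: obs=y cand={0,3} pick 0 [0->0 ok]
  2: obs=z cand={2,4} pick 2 [0->2 ok]
  3: obs=z cand={2,4} pick 4 [2->4 ok]
  4: obs=x cand={1} pick 1 [4->1 ok]
  5: obs=x cand={1} pick 1 [1->1 ok]
  6: obs=z cand={2,4} pick 4 [1->4 ok]
  7: obs=z cand={2,4} pick 4 [4->4 ok]
  8: obs=z cand={2,4} pick 4 [4->4 ok]
  9: obs=y cand={0,3} pick 0 [4->0 ok]
  10: obs=z cand={2,4} pick 2 [0->2 ok]
  11: obs=z cand={2,4} pick 4 [2->4 ok]
  12: obs=y cand={0,3} pick 0 [4->0 ok]
  13: obs=y cand={0,3} pick 0 [0->0 ok]
  14: obs=y cand={0,3} pick 0 [0->0 ok]
  15: obs=y cand={0,3} pick 0 [0->0 ok]
  16: obs=z cand={2,4} pick 2 [0->2 ok]
  17: obs=z cand={2,4} pick 4 [2->4 ok]
  18: obs=z cand={2,4} pick 4 [4->4 ok]
  19: obs=y cand={0,3} pick 0 [4->0 ok]
  20: obs=y cand={0,3} pick 0 [0->0 ok]
  21: obs=z cand={2,4} pick 2 [0->2 ok]
  22: obs=z cand={2,4} pick 4 [2->4 ok]
  23: obs=y cand={0,3} pick 0 [4->0 ok]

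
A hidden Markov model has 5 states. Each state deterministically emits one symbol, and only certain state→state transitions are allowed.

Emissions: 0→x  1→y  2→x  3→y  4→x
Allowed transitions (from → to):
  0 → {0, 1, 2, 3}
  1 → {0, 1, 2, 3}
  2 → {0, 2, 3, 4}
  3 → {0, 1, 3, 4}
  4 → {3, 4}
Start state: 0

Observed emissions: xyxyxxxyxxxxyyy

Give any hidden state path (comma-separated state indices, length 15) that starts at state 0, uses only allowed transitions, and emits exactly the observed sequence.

0,3,0,3,0,2,4,3,4,4,4,4,3,3,3

  t0 'x' -> {0,2,4}, take 0 (start)
  t1 'y' -> {1,3}, take 3 (0->3 ok)
  t2 'x' -> {0,2,4}, take 0 (3->0 ok)
  t3 'y' -> {1,3}, take 3 (0->3 ok)
  t4 'x' -> {0,2,4}, take 0 (3->0 ok)
  t5 'x' -> {0,2,4}, take 2 (0->2 ok)
  t6 'x' -> {0,2,4}, take 4 (2->4 ok)
  t7 'y' -> {1,3}, take 3 (4->3 ok)
  t8 'x' -> {0,2,4}, take 4 (3->4 ok)
  t9 'x' -> {0,2,4}, take 4 (4->4 ok)
  t10 'x' -> {0,2,4}, take 4 (4->4 ok)
  t11 'x' -> {0,2,4}, take 4 (4->4 ok)
  t12 'y' -> {1,3}, take 3 (4->3 ok)
  t13 'y' -> {1,3}, take 3 (3->3 ok)
  t14 'y' -> {1,3}, take 3 (3->3 ok)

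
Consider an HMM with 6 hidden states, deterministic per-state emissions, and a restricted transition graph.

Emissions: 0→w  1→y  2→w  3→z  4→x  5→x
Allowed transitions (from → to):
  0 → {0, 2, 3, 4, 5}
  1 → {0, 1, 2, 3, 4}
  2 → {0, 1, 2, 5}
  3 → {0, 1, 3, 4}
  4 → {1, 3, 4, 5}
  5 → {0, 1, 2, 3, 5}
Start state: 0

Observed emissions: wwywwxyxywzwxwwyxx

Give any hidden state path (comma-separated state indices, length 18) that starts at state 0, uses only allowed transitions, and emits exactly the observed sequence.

  0: obs=w cand={0,2} pick 0 [start]
  1: obs=w cand={0,2} pick 2 [0->2 ok]
  2: obs=y cand={1} pick 1 [2->1 ok]
  3: obs=w cand={0,2} pick 0 [1->0 ok]
  4: obs=w cand={0,2} pick 2 [0->2 ok]
  5: obs=x cand={4,5} pick 5 [2->5 ok]
  6: obs=y cand={1} pick 1 [5->1 ok]
  7: obs=x cand={4,5} pick 4 [1->4 ok]
  8: obs=y cand={1} pick 1 [4->1 ok]
  9: obs=w cand={0,2} pick 0 [1->0 ok]
  10: obs=z cand={3} pick 3 [0->3 ok]
  11: obs=w cand={0,2} pick 0 [3->0 ok]
  12: obs=x cand={4,5} pick 5 [0->5 ok]
  13: obs=w cand={0,2} pick 2 [5->2 ok]
  14: obs=w cand={0,2} pick 2 [2->2 ok]
  15: obs=y cand={1} pick 1 [2->1 ok]
  16: obs=x cand={4,5} pick 4 [1->4 ok]
  17: obs=x cand={4,5} pick 5 [4->5 ok]

0,2,1,0,2,5,1,4,1,0,3,0,5,2,2,1,4,5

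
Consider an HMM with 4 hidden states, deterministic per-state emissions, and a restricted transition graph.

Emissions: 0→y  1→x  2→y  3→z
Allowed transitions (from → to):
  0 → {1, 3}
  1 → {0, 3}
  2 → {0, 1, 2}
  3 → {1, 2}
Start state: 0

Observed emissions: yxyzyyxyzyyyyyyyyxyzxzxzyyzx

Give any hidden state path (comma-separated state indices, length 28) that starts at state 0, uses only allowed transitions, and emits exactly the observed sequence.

  [0] y  {0,2}  => 0  start
  [1] x  {1}  => 1  0->1 ok
  [2] y  {0,2}  => 0  1->0 ok
  [3] z  {3}  => 3  0->3 ok
  [4] y  {0,2}  => 2  3->2 ok
  [5] y  {0,2}  => 0  2->0 ok
  [6] x  {1}  => 1  0->1 ok
  [7] y  {0,2}  => 0  1->0 ok
  [8] z  {3}  => 3  0->3 ok
  [9] y  {0,2}  => 2  3->2 ok
  [10] y  {0,2}  => 2  2->2 ok
  [11] y  {0,2}  => 2  2->2 ok
  [12] y  {0,2}  => 2  2->2 ok
  [13] y  {0,2}  => 2  2->2 ok
  [14] y  {0,2}  => 2  2->2 ok
  [15] y  {0,2}  => 2  2->2 ok
  [16] y  {0,2}  => 2  2->2 ok
  [17] x  {1}  => 1  2->1 ok
  [18] y  {0,2}  => 0  1->0 ok
  [19] z  {3}  => 3  0->3 ok
  [20] x  {1}  => 1  3->1 ok
  [21] z  {3}  => 3  1->3 ok
  [22] x  {1}  => 1  3->1 ok
  [23] z  {3}  => 3  1->3 ok
  [24] y  {0,2}  => 2  3->2 ok
  [25] y  {0,2}  => 0  2->0 ok
  [26] z  {3}  => 3  0->3 ok
  [27] x  {1}  => 1  3->1 ok

0,1,0,3,2,0,1,0,3,2,2,2,2,2,2,2,2,1,0,3,1,3,1,3,2,0,3,1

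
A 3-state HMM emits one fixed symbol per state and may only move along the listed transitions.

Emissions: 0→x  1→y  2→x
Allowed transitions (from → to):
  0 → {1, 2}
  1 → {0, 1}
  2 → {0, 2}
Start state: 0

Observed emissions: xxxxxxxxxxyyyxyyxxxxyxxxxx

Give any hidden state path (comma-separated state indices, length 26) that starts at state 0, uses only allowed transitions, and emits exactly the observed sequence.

  [0] x  {0,2}  => 0  start
  [1] x  {0,2}  => 2  0->2 ok
  [2] x  {0,2}  => 2  2->2 ok
  [3] x  {0,2}  => 2  2->2 ok
  [4] x  {0,2}  => 0  2->0 ok
  [5] x  {0,2}  => 2  0->2 ok
  [6] x  {0,2}  => 2  2->2 ok
  [7] x  {0,2}  => 0  2->0 ok
  [8] x  {0,2}  => 2  0->2 ok
  [9] x  {0,2}  => 0  2->0 ok
  [10] y  {1}  => 1  0->1 ok
  [11] y  {1}  => 1  1->1 ok
  [12] y  {1}  => 1  1->1 ok
  [13] x  {0,2}  => 0  1->0 ok
  [14] y  {1}  => 1  0->1 ok
  [15] y  {1}  => 1  1->1 ok
  [16] x  {0,2}  => 0  1->0 ok
  [17] x  {0,2}  => 2  0->2 ok
  [18] x  {0,2}  => 2  2->2 ok
  [19] x  {0,2}  => 0  2->0 ok
  [20] y  {1}  => 1  0->1 ok
  [21] x  {0,2}  => 0  1->0 ok
  [22] x  {0,2}  => 2  0->2 ok
  [23] x  {0,2}  => 0  2->0 ok
  [24] x  {0,2}  => 2  0->2 ok
  [25] x  {0,2}  => 0  2->0 ok

0,2,2,2,0,2,2,0,2,0,1,1,1,0,1,1,0,2,2,0,1,0,2,0,2,0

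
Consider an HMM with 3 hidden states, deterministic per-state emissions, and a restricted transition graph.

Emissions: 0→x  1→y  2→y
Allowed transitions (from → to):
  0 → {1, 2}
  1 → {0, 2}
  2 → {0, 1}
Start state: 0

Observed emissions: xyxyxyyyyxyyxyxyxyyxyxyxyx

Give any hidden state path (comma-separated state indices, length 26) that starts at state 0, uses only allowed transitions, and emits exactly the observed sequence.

0,2,0,2,0,1,2,1,2,0,2,1,0,1,0,2,0,1,2,0,2,0,1,0,2,0

  t0 'x' -> {0}, take 0 (start)
  t1 'y' -> {1,2}, take 2 (0->2 ok)
  t2 'x' -> {0}, take 0 (2->0 ok)
  t3 'y' -> {1,2}, take 2 (0->2 ok)
  t4 'x' -> {0}, take 0 (2->0 ok)
  t5 'y' -> {1,2}, take 1 (0->1 ok)
  t6 'y' -> {1,2}, take 2 (1->2 ok)
  t7 'y' -> {1,2}, take 1 (2->1 ok)
  t8 'y' -> {1,2}, take 2 (1->2 ok)
  t9 'x' -> {0}, take 0 (2->0 ok)
  t10 'y' -> {1,2}, take 2 (0->2 ok)
  t11 'y' -> {1,2}, take 1 (2->1 ok)
  t12 'x' -> {0}, take 0 (1->0 ok)
  t13 'y' -> {1,2}, take 1 (0->1 ok)
  t14 'x' -> {0}, take 0 (1->0 ok)
  t15 'y' -> {1,2}, take 2 (0->2 ok)
  t16 'x' -> {0}, take 0 (2->0 ok)
  t17 'y' -> {1,2}, take 1 (0->1 ok)
  t18 'y' -> {1,2}, take 2 (1->2 ok)
  t19 'x' -> {0}, take 0 (2->0 ok)
  t20 'y' -> {1,2}, take 2 (0->2 ok)
  t21 'x' -> {0}, take 0 (2->0 ok)
  t22 'y' -> {1,2}, take 1 (0->1 ok)
  t23 'x' -> {0}, take 0 (1->0 ok)
  t24 'y' -> {1,2}, take 2 (0->2 ok)
  t25 'x' -> {0}, take 0 (2->0 ok)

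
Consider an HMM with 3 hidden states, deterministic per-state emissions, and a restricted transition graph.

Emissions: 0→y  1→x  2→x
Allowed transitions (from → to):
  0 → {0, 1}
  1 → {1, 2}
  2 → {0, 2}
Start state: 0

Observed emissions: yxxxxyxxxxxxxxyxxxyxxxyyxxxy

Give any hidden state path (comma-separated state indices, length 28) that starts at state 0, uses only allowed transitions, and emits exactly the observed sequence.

0,1,1,1,2,0,1,1,1,1,1,1,2,2,0,1,1,2,0,1,1,2,0,0,1,2,2,0

  pos 0: y in {0}, choose 0; start
  pos 1: x in {1,2}, choose 1; 0->1 ok
  pos 2: x in {1,2}, choose 1; 1->1 ok
  pos 3: x in {1,2}, choose 1; 1->1 ok
  pos 4: x in {1,2}, choose 2; 1->2 ok
  pos 5: y in {0}, choose 0; 2->0 ok
  pos 6: x in {1,2}, choose 1; 0->1 ok
  pos 7: x in {1,2}, choose 1; 1->1 ok
  pos 8: x in {1,2}, choose 1; 1->1 ok
  pos 9: x in {1,2}, choose 1; 1->1 ok
  pos 10: x in {1,2}, choose 1; 1->1 ok
  pos 11: x in {1,2}, choose 1; 1->1 ok
  pos 12: x in {1,2}, choose 2; 1->2 ok
  pos 13: x in {1,2}, choose 2; 2->2 ok
  pos 14: y in {0}, choose 0; 2->0 ok
  pos 15: x in {1,2}, choose 1; 0->1 ok
  pos 16: x in {1,2}, choose 1; 1->1 ok
  pos 17: x in {1,2}, choose 2; 1->2 ok
  pos 18: y in {0}, choose 0; 2->0 ok
  pos 19: x in {1,2}, choose 1; 0->1 ok
  pos 20: x in {1,2}, choose 1; 1->1 ok
  pos 21: x in {1,2}, choose 2; 1->2 ok
  pos 22: y in {0}, choose 0; 2->0 ok
  pos 23: y in {0}, choose 0; 0->0 ok
  pos 24: x in {1,2}, choose 1; 0->1 ok
  pos 25: x in {1,2}, choose 2; 1->2 ok
  pos 26: x in {1,2}, choose 2; 2->2 ok
  pos 27: y in {0}, choose 0; 2->0 ok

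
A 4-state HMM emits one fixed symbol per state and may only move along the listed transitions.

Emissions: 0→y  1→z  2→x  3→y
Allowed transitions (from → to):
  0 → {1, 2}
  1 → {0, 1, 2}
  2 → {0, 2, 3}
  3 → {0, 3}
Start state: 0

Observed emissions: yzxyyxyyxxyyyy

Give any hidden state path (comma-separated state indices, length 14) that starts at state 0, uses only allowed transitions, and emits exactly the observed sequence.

0,1,2,3,0,2,3,0,2,2,3,3,3,0

  [0] y  {0,3}  => 0  start
  [1] z  {1}  => 1  0->1 ok
  [2] x  {2}  => 2  1->2 ok
  [3] y  {0,3}  => 3  2->3 ok
  [4] y  {0,3}  => 0  3->0 ok
  [5] x  {2}  => 2  0->2 ok
  [6] y  {0,3}  => 3  2->3 ok
  [7] y  {0,3}  => 0  3->0 ok
  [8] x  {2}  => 2  0->2 ok
  [9] x  {2}  => 2  2->2 ok
  [10] y  {0,3}  => 3  2->3 ok
  [11] y  {0,3}  => 3  3->3 ok
  [12] y  {0,3}  => 3  3->3 ok
  [13] y  {0,3}  => 0  3->0 ok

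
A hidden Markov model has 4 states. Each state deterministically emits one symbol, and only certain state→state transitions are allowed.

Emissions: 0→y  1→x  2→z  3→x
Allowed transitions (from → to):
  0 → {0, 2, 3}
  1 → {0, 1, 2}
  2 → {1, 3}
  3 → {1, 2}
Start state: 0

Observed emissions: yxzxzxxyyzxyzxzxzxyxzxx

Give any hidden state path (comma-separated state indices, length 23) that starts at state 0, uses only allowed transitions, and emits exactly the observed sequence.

0,3,2,3,2,3,1,0,0,2,1,0,2,3,2,1,2,1,0,3,2,1,1

  0: obs=y cand={0} pick 0 [start]
  1: obs=x cand={1,3} pick 3 [0->3 ok]
  2: obs=z cand={2} pick 2 [3->2 ok]
  3: obs=x cand={1,3} pick 3 [2->3 ok]
  4: obs=z cand={2} pick 2 [3->2 ok]
  5: obs=x cand={1,3} pick 3 [2->3 ok]
  6: obs=x cand={1,3} pick 1 [3->1 ok]
  7: obs=y cand={0} pick 0 [1->0 ok]
  8: obs=y cand={0} pick 0 [0->0 ok]
  9: obs=z cand={2} pick 2 [0->2 ok]
  10: obs=x cand={1,3} pick 1 [2->1 ok]
  11: obs=y cand={0} pick 0 [1->0 ok]
  12: obs=z cand={2} pick 2 [0->2 ok]
  13: obs=x cand={1,3} pick 3 [2->3 ok]
  14: obs=z cand={2} pick 2 [3->2 ok]
  15: obs=x cand={1,3} pick 1 [2->1 ok]
  16: obs=z cand={2} pick 2 [1->2 ok]
  17: obs=x cand={1,3} pick 1 [2->1 ok]
  18: obs=y cand={0} pick 0 [1->0 ok]
  19: obs=x cand={1,3} pick 3 [0->3 ok]
  20: obs=z cand={2} pick 2 [3->2 ok]
  21: obs=x cand={1,3} pick 1 [2->1 ok]
  22: obs=x cand={1,3} pick 1 [1->1 ok]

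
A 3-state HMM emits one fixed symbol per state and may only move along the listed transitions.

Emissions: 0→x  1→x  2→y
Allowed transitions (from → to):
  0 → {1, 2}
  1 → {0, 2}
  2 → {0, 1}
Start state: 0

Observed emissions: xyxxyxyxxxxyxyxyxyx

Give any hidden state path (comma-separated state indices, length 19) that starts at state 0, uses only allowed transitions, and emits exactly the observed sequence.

  pos 0: x in {0,1}, choose 0; start
  pos 1: y in {2}, choose 2; 0->2 ok
  pos 2: x in {0,1}, choose 1; 2->1 ok
  pos 3: x in {0,1}, choose 0; 1->0 ok
  pos 4: y in {2}, choose 2; 0->2 ok
  pos 5: x in {0,1}, choose 1; 2->1 ok
  pos 6: y in {2}, choose 2; 1->2 ok
  pos 7: x in {0,1}, choose 1; 2->1 ok
  pos 8: x in {0,1}, choose 0; 1->0 ok
  pos 9: x in {0,1}, choose 1; 0->1 ok
  pos 10: x in {0,1}, choose 0; 1->0 ok
  pos 11: y in {2}, choose 2; 0->2 ok
  pos 12: x in {0,1}, choose 1; 2->1 ok
  pos 13: y in {2}, choose 2; 1->2 ok
  pos 14: x in {0,1}, choose 1; 2->1 ok
  pos 15: y in {2}, choose 2; 1->2 ok
  pos 16: x in {0,1}, choose 1; 2->1 ok
  pos 17: y in {2}, choose 2; 1->2 ok
  pos 18: x in {0,1}, choose 0; 2->0 ok

0,2,1,0,2,1,2,1,0,1,0,2,1,2,1,2,1,2,0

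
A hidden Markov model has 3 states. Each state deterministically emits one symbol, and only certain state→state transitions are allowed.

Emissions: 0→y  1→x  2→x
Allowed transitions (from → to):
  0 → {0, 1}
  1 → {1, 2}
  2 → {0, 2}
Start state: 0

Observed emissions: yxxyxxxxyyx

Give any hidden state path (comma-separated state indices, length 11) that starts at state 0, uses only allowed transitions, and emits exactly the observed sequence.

  0: obs=y cand={0} pick 0 [start]
  1: obs=x cand={1,2} pick 1 [0->1 ok]
  2: obs=x cand={1,2} pick 2 [1->2 ok]
  3: obs=y cand={0} pick 0 [2->0 ok]
  4: obs=x cand={1,2} pick 1 [0->1 ok]
  5: obs=x cand={1,2} pick 1 [1->1 ok]
  6: obs=x cand={1,2} pick 2 [1->2 ok]
  7: obs=x cand={1,2} pick 2 [2->2 ok]
  8: obs=y cand={0} pick 0 [2->0 ok]
  9: obs=y cand={0} pick 0 [0->0 ok]
  10: obs=x cand={1,2} pick 1 [0->1 ok]

0,1,2,0,1,1,2,2,0,0,1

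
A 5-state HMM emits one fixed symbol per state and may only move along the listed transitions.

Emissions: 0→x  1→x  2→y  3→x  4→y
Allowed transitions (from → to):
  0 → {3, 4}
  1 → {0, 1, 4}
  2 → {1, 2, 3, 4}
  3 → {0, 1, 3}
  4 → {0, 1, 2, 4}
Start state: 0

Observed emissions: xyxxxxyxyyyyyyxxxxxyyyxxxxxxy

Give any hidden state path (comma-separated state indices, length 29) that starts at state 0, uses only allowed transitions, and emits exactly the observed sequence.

  t0 'x' -> {0,1,3}, take 0 (start)
  t1 'y' -> {2,4}, take 4 (0->4 ok)
  t2 'x' -> {0,1,3}, take 0 (4->0 ok)
  t3 'x' -> {0,1,3}, take 3 (0->3 ok)
  t4 'x' -> {0,1,3}, take 3 (3->3 ok)
  t5 'x' -> {0,1,3}, take 0 (3->0 ok)
  t6 'y' -> {2,4}, take 4 (0->4 ok)
  t7 'x' -> {0,1,3}, take 1 (4->1 ok)
  t8 'y' -> {2,4}, take 4 (1->4 ok)
  t9 'y' -> {2,4}, take 2 (4->2 ok)
  t10 'y' -> {2,4}, take 2 (2->2 ok)
  t11 'y' -> {2,4}, take 4 (2->4 ok)
  t12 'y' -> {2,4}, take 2 (4->2 ok)
  t13 'y' -> {2,4}, take 2 (2->2 ok)
  t14 'x' -> {0,1,3}, take 3 (2->3 ok)
  t15 'x' -> {0,1,3}, take 0 (3->0 ok)
  t16 'x' -> {0,1,3}, take 3 (0->3 ok)
  t17 'x' -> {0,1,3}, take 3 (3->3 ok)
  t18 'x' -> {0,1,3}, take 0 (3->0 ok)
  t19 'y' -> {2,4}, take 4 (0->4 ok)
  t20 'y' -> {2,4}, take 4 (4->4 ok)
  t21 'y' -> {2,4}, take 4 (4->4 ok)
  t22 'x' -> {0,1,3}, take 0 (4->0 ok)
  t23 'x' -> {0,1,3}, take 3 (0->3 ok)
  t24 'x' -> {0,1,3}, take 0 (3->0 ok)
  t25 'x' -> {0,1,3}, take 3 (0->3 ok)
  t26 'x' -> {0,1,3}, take 3 (3->3 ok)
  t27 'x' -> {0,1,3}, take 1 (3->1 ok)
  t28 'y' -> {2,4}, take 4 (1->4 ok)

0,4,0,3,3,0,4,1,4,2,2,4,2,2,3,0,3,3,0,4,4,4,0,3,0,3,3,1,4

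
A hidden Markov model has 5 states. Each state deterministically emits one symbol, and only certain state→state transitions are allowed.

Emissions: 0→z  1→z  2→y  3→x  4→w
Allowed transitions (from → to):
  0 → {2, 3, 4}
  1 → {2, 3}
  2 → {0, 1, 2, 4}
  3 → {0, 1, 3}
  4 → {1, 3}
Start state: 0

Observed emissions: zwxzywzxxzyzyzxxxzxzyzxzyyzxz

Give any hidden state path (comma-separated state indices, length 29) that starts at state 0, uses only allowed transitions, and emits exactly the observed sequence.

0,4,3,1,2,4,1,3,3,0,2,0,2,1,3,3,3,0,3,1,2,1,3,0,2,2,0,3,0

  0: obs=z cand={0,1} pick 0 [start]
  1: obs=w cand={4} pick 4 [0->4 ok]
  2: obs=x cand={3} pick 3 [4->3 ok]
  3: obs=z cand={0,1} pick 1 [3->1 ok]
  4: obs=y cand={2} pick 2 [1->2 ok]
  5: obs=w cand={4} pick 4 [2->4 ok]
  6: obs=z cand={0,1} pick 1 [4->1 ok]
  7: obs=x cand={3} pick 3 [1->3 ok]
  8: obs=x cand={3} pick 3 [3->3 ok]
  9: obs=z cand={0,1} pick 0 [3->0 ok]
  10: obs=y cand={2} pick 2 [0->2 ok]
  11: obs=z cand={0,1} pick 0 [2->0 ok]
  12: obs=y cand={2} pick 2 [0->2 ok]
  13: obs=z cand={0,1} pick 1 [2->1 ok]
  14: obs=x cand={3} pick 3 [1->3 ok]
  15: obs=x cand={3} pick 3 [3->3 ok]
  16: obs=x cand={3} pick 3 [3->3 ok]
  17: obs=z cand={0,1} pick 0 [3->0 ok]
  18: obs=x cand={3} pick 3 [0->3 ok]
  19: obs=z cand={0,1} pick 1 [3->1 ok]
  20: obs=y cand={2} pick 2 [1->2 ok]
  21: obs=z cand={0,1} pick 1 [2->1 ok]
  22: obs=x cand={3} pick 3 [1->3 ok]
  23: obs=z cand={0,1} pick 0 [3->0 ok]
  24: obs=y cand={2} pick 2 [0->2 ok]
  25: obs=y cand={2} pick 2 [2->2 ok]
  26: obs=z cand={0,1} pick 0 [2->0 ok]
  27: obs=x cand={3} pick 3 [0->3 ok]
  28: obs=z cand={0,1} pick 0 [3->0 ok]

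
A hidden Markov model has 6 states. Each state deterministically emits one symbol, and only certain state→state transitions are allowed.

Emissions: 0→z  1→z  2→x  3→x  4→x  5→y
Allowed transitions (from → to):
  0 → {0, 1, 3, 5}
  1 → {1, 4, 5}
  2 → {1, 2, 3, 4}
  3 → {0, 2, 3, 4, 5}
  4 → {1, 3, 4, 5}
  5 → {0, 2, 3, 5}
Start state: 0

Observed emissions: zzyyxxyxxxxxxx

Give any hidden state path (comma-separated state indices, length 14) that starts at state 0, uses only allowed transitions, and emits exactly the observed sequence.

0,1,5,5,2,4,5,2,2,4,3,4,3,3

  0: obs=z cand={0,1} pick 0 [start]
  1: obs=z cand={0,1} pick 1 [0->1 ok]
  2: obs=y cand={5} pick 5 [1->5 ok]
  3: obs=y cand={5} pick 5 [5->5 ok]
  4: obs=x cand={2,3,4} pick 2 [5->2 ok]
  5: obs=x cand={2,3,4} pick 4 [2->4 ok]
  6: obs=y cand={5} pick 5 [4->5 ok]
  7: obs=x cand={2,3,4} pick 2 [5->2 ok]
  8: obs=x cand={2,3,4} pick 2 [2->2 ok]
  9: obs=x cand={2,3,4} pick 4 [2->4 ok]
  10: obs=x cand={2,3,4} pick 3 [4->3 ok]
  11: obs=x cand={2,3,4} pick 4 [3->4 ok]
  12: obs=x cand={2,3,4} pick 3 [4->3 ok]
  13: obs=x cand={2,3,4} pick 3 [3->3 ok]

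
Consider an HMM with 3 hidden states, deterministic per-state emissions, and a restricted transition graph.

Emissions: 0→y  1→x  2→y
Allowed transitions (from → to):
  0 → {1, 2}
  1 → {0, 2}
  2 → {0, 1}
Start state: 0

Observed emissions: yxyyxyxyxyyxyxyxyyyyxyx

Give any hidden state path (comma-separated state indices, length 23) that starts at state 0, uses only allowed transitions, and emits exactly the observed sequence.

  0: obs=y cand={0,2} pick 0 [start]
  1: obs=x cand={1} pick 1 [0->1 ok]
  2: obs=y cand={0,2} pick 2 [1->2 ok]
  3: obs=y cand={0,2} pick 0 [2->0 ok]
  4: obs=x cand={1} pick 1 [0->1 ok]
  5: obs=y cand={0,2} pick 0 [1->0 ok]
  6: obs=x cand={1} pick 1 [0->1 ok]
  7: obs=y cand={0,2} pick 2 [1->2 ok]
  8: obs=x cand={1} pick 1 [2->1 ok]
  9: obs=y cand={0,2} pick 0 [1->0 ok]
  10: obs=y cand={0,2} pick 2 [0->2 ok]
  11: obs=x cand={1} pick 1 [2->1 ok]
  12: obs=y cand={0,2} pick 0 [1->0 ok]
  13: obs=x cand={1} pick 1 [0->1 ok]
  14: obs=y cand={0,2} pick 2 [1->2 ok]
  15: obs=x cand={1} pick 1 [2->1 ok]
  16: obs=y cand={0,2} pick 0 [1->0 ok]
  17: obs=y cand={0,2} pick 2 [0->2 ok]
  18: obs=y cand={0,2} pick 0 [2->0 ok]
  19: obs=y cand={0,2} pick 2 [0->2 ok]
  20: obs=x cand={1} pick 1 [2->1 ok]
  21: obs=y cand={0,2} pick 0 [1->0 ok]
  22: obs=x cand={1} pick 1 [0->1 ok]

0,1,2,0,1,0,1,2,1,0,2,1,0,1,2,1,0,2,0,2,1,0,1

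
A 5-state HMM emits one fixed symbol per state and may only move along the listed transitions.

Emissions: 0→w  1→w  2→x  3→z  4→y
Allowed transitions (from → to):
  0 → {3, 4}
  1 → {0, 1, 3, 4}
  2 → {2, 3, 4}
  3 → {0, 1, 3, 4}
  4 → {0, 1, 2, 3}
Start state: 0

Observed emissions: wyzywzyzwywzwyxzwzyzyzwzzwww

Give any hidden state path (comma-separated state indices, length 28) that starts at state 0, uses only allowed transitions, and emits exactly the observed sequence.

  [0] w  {0,1}  => 0  start
  [1] y  {4}  => 4  0->4 ok
  [2] z  {3}  => 3  4->3 ok
  [3] y  {4}  => 4  3->4 ok
  [4] w  {0,1}  => 1  4->1 ok
  [5] z  {3}  => 3  1->3 ok
  [6] y  {4}  => 4  3->4 ok
  [7] z  {3}  => 3  4->3 ok
  [8] w  {0,1}  => 0  3->0 ok
  [9] y  {4}  => 4  0->4 ok
  [10] w  {0,1}  => 0  4->0 ok
  [11] z  {3}  => 3  0->3 ok
  [12] w  {0,1}  => 1  3->1 ok
  [13] y  {4}  => 4  1->4 ok
  [14] x  {2}  => 2  4->2 ok
  [15] z  {3}  => 3  2->3 ok
  [16] w  {0,1}  => 0  3->0 ok
  [17] z  {3}  => 3  0->3 ok
  [18] y  {4}  => 4  3->4 ok
  [19] z  {3}  => 3  4->3 ok
  [20] y  {4}  => 4  3->4 ok
  [21] z  {3}  => 3  4->3 ok
  [22] w  {0,1}  => 1  3->1 ok
  [23] z  {3}  => 3  1->3 ok
  [24] z  {3}  => 3  3->3 ok
  [25] w  {0,1}  => 1  3->1 ok
  [26] w  {0,1}  => 1  1->1 ok
  [27] w  {0,1}  => 1  1->1 ok

0,4,3,4,1,3,4,3,0,4,0,3,1,4,2,3,0,3,4,3,4,3,1,3,3,1,1,1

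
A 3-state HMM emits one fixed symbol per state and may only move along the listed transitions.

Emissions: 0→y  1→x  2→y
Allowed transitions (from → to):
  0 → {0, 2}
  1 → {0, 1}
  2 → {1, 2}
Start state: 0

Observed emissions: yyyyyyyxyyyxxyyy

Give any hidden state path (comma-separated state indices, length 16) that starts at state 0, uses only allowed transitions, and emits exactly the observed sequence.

  [0] y  {0,2}  => 0  start
  [1] y  {0,2}  => 0  0->0 ok
  [2] y  {0,2}  => 0  0->0 ok
  [3] y  {0,2}  => 0  0->0 ok
  [4] y  {0,2}  => 0  0->0 ok
  [5] y  {0,2}  => 2  0->2 ok
  [6] y  {0,2}  => 2  2->2 ok
  [7] x  {1}  => 1  2->1 ok
  [8] y  {0,2}  => 0  1->0 ok
  [9] y  {0,2}  => 0  0->0 ok
  [10] y  {0,2}  => 2  0->2 ok
  [11] x  {1}  => 1  2->1 ok
  [12] x  {1}  => 1  1->1 ok
  [13] y  {0,2}  => 0  1->0 ok
  [14] y  {0,2}  => 2  0->2 ok
  [15] y  {0,2}  => 2  2->2 ok

0,0,0,0,0,2,2,1,0,0,2,1,1,0,2,2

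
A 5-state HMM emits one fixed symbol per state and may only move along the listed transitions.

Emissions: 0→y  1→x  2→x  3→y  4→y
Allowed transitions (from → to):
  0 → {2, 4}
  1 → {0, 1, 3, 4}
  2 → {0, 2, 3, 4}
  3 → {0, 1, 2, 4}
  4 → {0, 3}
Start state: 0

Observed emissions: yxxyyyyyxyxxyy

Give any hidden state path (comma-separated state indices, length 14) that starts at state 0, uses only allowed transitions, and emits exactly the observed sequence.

0,2,2,0,4,0,4,3,1,3,2,2,4,3

  t0 'y' -> {0,3,4}, take 0 (start)
  t1 'x' -> {1,2}, take 2 (0->2 ok)
  t2 'x' -> {1,2}, take 2 (2->2 ok)
  t3 'y' -> {0,3,4}, take 0 (2->0 ok)
  t4 'y' -> {0,3,4}, take 4 (0->4 ok)
  t5 'y' -> {0,3,4}, take 0 (4->0 ok)
  t6 'y' -> {0,3,4}, take 4 (0->4 ok)
  t7 'y' -> {0,3,4}, take 3 (4->3 ok)
  t8 'x' -> {1,2}, take 1 (3->1 ok)
  t9 'y' -> {0,3,4}, take 3 (1->3 ok)
  t10 'x' -> {1,2}, take 2 (3->2 ok)
  t11 'x' -> {1,2}, take 2 (2->2 ok)
  t12 'y' -> {0,3,4}, take 4 (2->4 ok)
  t13 'y' -> {0,3,4}, take 3 (4->3 ok)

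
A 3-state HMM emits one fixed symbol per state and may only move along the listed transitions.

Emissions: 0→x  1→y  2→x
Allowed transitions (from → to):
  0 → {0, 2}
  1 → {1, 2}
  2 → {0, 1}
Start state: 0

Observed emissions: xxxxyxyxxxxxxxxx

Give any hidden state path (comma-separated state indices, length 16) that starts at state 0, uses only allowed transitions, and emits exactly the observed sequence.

0,2,0,2,1,2,1,2,0,0,0,0,0,2,0,2

  [0] x  {0,2}  => 0  start
  [1] x  {0,2}  => 2  0->2 ok
  [2] x  {0,2}  => 0  2->0 ok
  [3] x  {0,2}  => 2  0->2 ok
  [4] y  {1}  => 1  2->1 ok
  [5] x  {0,2}  => 2  1->2 ok
  [6] y  {1}  => 1  2->1 ok
  [7] x  {0,2}  => 2  1->2 ok
  [8] x  {0,2}  => 0  2->0 ok
  [9] x  {0,2}  => 0  0->0 ok
  [10] x  {0,2}  => 0  0->0 ok
  [11] x  {0,2}  => 0  0->0 ok
  [12] x  {0,2}  => 0  0->0 ok
  [13] x  {0,2}  => 2  0->2 ok
  [14] x  {0,2}  => 0  2->0 ok
  [15] x  {0,2}  => 2  0->2 ok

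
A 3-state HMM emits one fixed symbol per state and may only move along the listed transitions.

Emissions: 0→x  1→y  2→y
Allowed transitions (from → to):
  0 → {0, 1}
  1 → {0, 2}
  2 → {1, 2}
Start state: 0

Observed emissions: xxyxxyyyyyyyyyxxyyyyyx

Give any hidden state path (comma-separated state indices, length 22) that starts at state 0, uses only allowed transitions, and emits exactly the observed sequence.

  t0 'x' -> {0}, take 0 (start)
  t1 'x' -> {0}, take 0 (0->0 ok)
  t2 'y' -> {1,2}, take 1 (0->1 ok)
  t3 'x' -> {0}, take 0 (1->0 ok)
  t4 'x' -> {0}, take 0 (0->0 ok)
  t5 'y' -> {1,2}, take 1 (0->1 ok)
  t6 'y' -> {1,2}, take 2 (1->2 ok)
  t7 'y' -> {1,2}, take 2 (2->2 ok)
  t8 'y' -> {1,2}, take 2 (2->2 ok)
  t9 'y' -> {1,2}, take 2 (2->2 ok)
  t10 'y' -> {1,2}, take 2 (2->2 ok)
  t11 'y' -> {1,2}, take 1 (2->1 ok)
  t12 'y' -> {1,2}, take 2 (1->2 ok)
  t13 'y' -> {1,2}, take 1 (2->1 ok)
  t14 'x' -> {0}, take 0 (1->0 ok)
  t15 'x' -> {0}, take 0 (0->0 ok)
  t16 'y' -> {1,2}, take 1 (0->1 ok)
  t17 'y' -> {1,2}, take 2 (1->2 ok)
  t18 'y' -> {1,2}, take 2 (2->2 ok)
  t19 'y' -> {1,2}, take 2 (2->2 ok)
  t20 'y' -> {1,2}, take 1 (2->1 ok)
  t21 'x' -> {0}, take 0 (1->0 ok)

0,0,1,0,0,1,2,2,2,2,2,1,2,1,0,0,1,2,2,2,1,0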